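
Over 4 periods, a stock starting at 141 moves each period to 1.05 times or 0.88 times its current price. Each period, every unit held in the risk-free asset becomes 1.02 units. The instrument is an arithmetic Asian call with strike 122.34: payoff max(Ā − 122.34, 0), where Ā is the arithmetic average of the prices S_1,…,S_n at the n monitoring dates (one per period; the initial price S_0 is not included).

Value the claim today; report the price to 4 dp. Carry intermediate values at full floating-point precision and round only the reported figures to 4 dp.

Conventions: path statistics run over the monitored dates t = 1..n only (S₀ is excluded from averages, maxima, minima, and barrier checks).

Risk-neutral up-probability p* = (R−d)/(u−d) = (1.02−0.88)/(1.05−0.88) = 0.8235; the claim prices as the p*-weighted sum of path payoffs discounted by R^4.
Enumerate all 2^4 = 16 price paths (U = up ×1.05, D = down ×0.88); each path with k up-moves has probability p*^k·(1−p*)^(4−k).
DDDD: Ā=103.4787, payoff=0.0000, prob=0.000970
UDDD: Ā=123.4690, payoff=1.1290, prob=0.004526
DUDD: Ā=117.4765, payoff=0.0000, prob=0.004526
UUDD: Ā=140.1708, payoff=17.8308, prob=0.021120
DDUD: Ā=112.2031, payoff=0.0000, prob=0.004526
UDUD: Ā=133.8787, payoff=11.5387, prob=0.021120
DUUD: Ā=127.8862, payoff=5.5462, prob=0.021120
UUUD: Ā=152.5914, payoff=30.2514, prob=0.098562
DDDU: Ā=107.5625, payoff=0.0000, prob=0.004526
UDDU: Ā=128.3416, payoff=6.0016, prob=0.021120
DUDU: Ā=122.3491, payoff=0.0091, prob=0.021120
UUDU: Ā=145.9847, payoff=23.6447, prob=0.098562
DDUU: Ā=117.0757, payoff=0.0000, prob=0.021120
UDUU: Ā=139.6926, payoff=17.3526, prob=0.098562
DUUU: Ā=133.7001, payoff=11.3601, prob=0.098562
UUUU: Ā=159.5285, payoff=37.1885, prob=0.459956
Price = Σ prob·payoff / R^4 = 26.116662 / 1.082432 = 24.1278

price = 24.1278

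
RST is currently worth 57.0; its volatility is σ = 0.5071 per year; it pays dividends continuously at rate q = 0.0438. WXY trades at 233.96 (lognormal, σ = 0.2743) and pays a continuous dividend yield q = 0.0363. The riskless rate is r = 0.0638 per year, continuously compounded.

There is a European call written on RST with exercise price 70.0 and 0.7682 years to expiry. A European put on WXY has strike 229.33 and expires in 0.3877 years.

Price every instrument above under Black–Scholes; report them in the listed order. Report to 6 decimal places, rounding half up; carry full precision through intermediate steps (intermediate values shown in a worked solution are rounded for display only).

[RST call K=70.0]
σ√T = 0.5071·√0.7682 = 0.444458
d₁ = (ln(S/K) + (r−q+σ²/2)T) / (σ√T) = (ln(57.0/70.0) + (0.0638−0.0438+0.5071²/2)·0.7682) / 0.444458 = (-0.205444 + 0.114135) / 0.444458 = -0.205438
d₂ = d₁ − σ√T = -0.205438 − 0.444458 = -0.649896
e^{−rT} = 0.952171
e^{−qT} = 0.966913
N(d₁) = 0.418615,  N(d₂) = 0.257880
price = S·e^{−qT}·N(d₁) − K·e^{−rT}·N(d₂) = 23.071556 − 17.188184 = 5.883373
[WXY put K=229.33]
σ√T = 0.2743·√0.3877 = 0.170794
d₁ = (ln(S/K) + (r−q+σ²/2)T) / (σ√T) = (ln(233.96/229.33) + (0.0638−0.0363+0.2743²/2)·0.3877) / 0.170794 = (0.019988 + 0.025247) / 0.170794 = 0.264852
d₂ = d₁ − σ√T = 0.264852 − 0.170794 = 0.094058
e^{−rT} = 0.975568
e^{−qT} = 0.986025
N(−d₁) = 0.395562,  N(−d₂) = 0.462532
price = K·e^{−rT}·N(−d₂) − S·e^{−qT}·N(−d₁) = 103.480843 − 91.252295 = 12.228548

price(RST call K=70.0) = 5.883373
price(WXY put K=229.33) = 12.228548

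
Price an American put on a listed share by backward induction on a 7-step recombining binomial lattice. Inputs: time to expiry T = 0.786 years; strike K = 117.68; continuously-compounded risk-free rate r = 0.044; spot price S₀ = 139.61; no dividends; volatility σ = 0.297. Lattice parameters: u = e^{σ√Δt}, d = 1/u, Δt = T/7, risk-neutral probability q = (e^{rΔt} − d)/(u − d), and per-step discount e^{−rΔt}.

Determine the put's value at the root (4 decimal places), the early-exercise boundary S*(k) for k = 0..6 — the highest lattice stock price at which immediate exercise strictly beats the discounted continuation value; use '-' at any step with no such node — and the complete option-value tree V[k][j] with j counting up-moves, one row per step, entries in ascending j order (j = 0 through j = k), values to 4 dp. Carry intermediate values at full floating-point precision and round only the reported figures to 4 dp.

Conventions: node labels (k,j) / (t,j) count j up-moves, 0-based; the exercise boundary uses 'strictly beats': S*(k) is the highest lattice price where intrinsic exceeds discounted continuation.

price = 4.4114
boundary = - - - - - 84.8804 93.7625
tree:
4.4114
7.0670 1.7993
11.0176 3.1862 0.4301
16.6046 5.5393 0.8645 0.0000
23.9774 9.3957 1.7375 0.0000 0.0000
32.7996 15.3920 3.4921 0.0000 0.0000 0.0000
40.8403 23.9175 7.0185 0.0000 0.0000 0.0000 0.0000
48.1193 32.7996 14.1059 0.0000 0.0000 0.0000 0.0000 0.0000

Δt=0.11229, u=1.10464, d=0.90527, q=0.49998, disc=e^(-rΔt)=0.99507
k=7 terminal: V=max(K-S,0) → 48.1193 32.7996 14.1059 0.0000 0.0000 0.0000 0.0000 0.0000
k=6: j=0 S=76.8397 intr=40.8403 cont=40.2603 V=40.8403[EX]; j=1 S=93.7625 intr=23.9175 cont=23.3375 V=23.9175[EX]; j=2 S=114.4123 intr=3.2677 cont=7.0185 V=7.0185[hold]; j=3 S=139.6100 intr=0.0000 cont=0.0000 V=0.0000[hold]; j=4 S=170.3571 intr=0.0000 cont=0.0000 V=0.0000[hold]; j=5 S=207.8757 intr=0.0000 cont=0.0000 V=0.0000[hold]; j=6 S=253.6573 intr=0.0000 cont=0.0000 V=0.0000[hold]  S*(6)=93.7625
k=5: j=0 S=84.8804 intr=32.7996 cont=32.2196 V=32.7996[EX]; j=1 S=103.5741 intr=14.1059 cont=15.3920 V=15.3920[hold]; j=2 S=126.3848 intr=0.0000 cont=3.4921 V=3.4921[hold]; j=3 S=154.2192 intr=0.0000 cont=0.0000 V=0.0000[hold]; j=4 S=188.1837 intr=0.0000 cont=0.0000 V=0.0000[hold]; j=5 S=229.6284 intr=0.0000 cont=0.0000 V=0.0000[hold]  S*(5)=84.8804
k=4: j=0 S=93.7625 intr=23.9175 cont=23.9774 V=23.9774[hold]; j=1 S=114.4123 intr=3.2677 cont=9.3957 V=9.3957[hold]; j=2 S=139.6100 intr=0.0000 cont=1.7375 V=1.7375[hold]; j=3 S=170.3571 intr=0.0000 cont=0.0000 V=0.0000[hold]; j=4 S=207.8757 intr=0.0000 cont=0.0000 V=0.0000[hold]  S*(4)=-
k=3: j=0 S=103.5741 intr=14.1059 cont=16.6046 V=16.6046[hold]; j=1 S=126.3848 intr=0.0000 cont=5.5393 V=5.5393[hold]; j=2 S=154.2192 intr=0.0000 cont=0.8645 V=0.8645[hold]; j=3 S=188.1837 intr=0.0000 cont=0.0000 V=0.0000[hold]  S*(3)=-
k=2: j=0 S=114.4123 intr=3.2677 cont=11.0176 V=11.0176[hold]; j=1 S=139.6100 intr=0.0000 cont=3.1862 V=3.1862[hold]; j=2 S=170.3571 intr=0.0000 cont=0.4301 V=0.4301[hold]  S*(2)=-
k=1: j=0 S=126.3848 intr=0.0000 cont=7.0670 V=7.0670[hold]; j=1 S=154.2192 intr=0.0000 cont=1.7993 V=1.7993[hold]  S*(1)=-
k=0: j=0 S=139.6100 intr=0.0000 cont=4.4114 V=4.4114[hold]  S*(0)=-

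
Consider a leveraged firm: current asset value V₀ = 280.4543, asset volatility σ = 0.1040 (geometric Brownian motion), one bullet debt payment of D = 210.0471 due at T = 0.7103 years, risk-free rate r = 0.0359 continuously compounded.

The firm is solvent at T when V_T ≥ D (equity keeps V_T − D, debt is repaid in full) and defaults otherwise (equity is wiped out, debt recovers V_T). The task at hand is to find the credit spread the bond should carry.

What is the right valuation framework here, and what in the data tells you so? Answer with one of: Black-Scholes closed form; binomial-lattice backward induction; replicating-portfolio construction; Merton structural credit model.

Key observation: the data describe a firm's assets (V₀ = 280.4543, GBM) and a single zero-coupon debt of face 210.0471, so credit quantities follow from equity-as-call in the structural model.

framework: Merton structural credit model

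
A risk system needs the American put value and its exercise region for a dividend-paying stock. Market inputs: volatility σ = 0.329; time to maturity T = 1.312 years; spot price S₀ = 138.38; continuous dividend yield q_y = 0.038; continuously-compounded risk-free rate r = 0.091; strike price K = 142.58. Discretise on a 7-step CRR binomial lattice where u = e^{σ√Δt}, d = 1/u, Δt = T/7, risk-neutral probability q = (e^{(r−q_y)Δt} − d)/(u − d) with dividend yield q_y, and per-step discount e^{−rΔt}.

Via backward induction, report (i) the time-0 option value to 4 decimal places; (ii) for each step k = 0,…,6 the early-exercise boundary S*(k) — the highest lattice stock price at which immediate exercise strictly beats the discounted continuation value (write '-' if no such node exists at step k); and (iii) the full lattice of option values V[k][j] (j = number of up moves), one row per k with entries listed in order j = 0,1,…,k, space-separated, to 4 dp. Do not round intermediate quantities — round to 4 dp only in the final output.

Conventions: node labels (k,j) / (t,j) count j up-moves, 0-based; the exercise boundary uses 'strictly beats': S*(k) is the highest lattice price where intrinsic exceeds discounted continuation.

Δt=0.18743  u=1.15308  d=0.86724  q=0.49938  discount=0.98309
step 7 (expiry): payoffs max(K−S,0) = 91.5218 74.6938 52.3194 22.5707 0.0000 0.0000 0.0000 0.0000
step 6: (k=6,j=0): S=58.8740, K−S=83.7060, hold=81.7126 ⇒ V=83.7060 exercise | (k=6,j=1): S=78.2781, K−S=64.3019, hold=62.4463 ⇒ V=64.3019 exercise | (k=6,j=2): S=104.0775, K−S=38.5025, hold=36.8300 ⇒ V=38.5025 exercise | (k=6,j=3): S=138.3800, K−S=4.2000, hold=11.1083 ⇒ V=11.1083 continue | (k=6,j=4): S=183.9882, K−S=0.0000, hold=0.0000 ⇒ V=0.0000 continue | (k=6,j=5): S=244.6282, K−S=0.0000, hold=0.0000 ⇒ V=0.0000 continue | (k=6,j=6): S=325.2544, K−S=0.0000, hold=0.0000 ⇒ V=0.0000 continue  boundary S*=104.0775
step 5: (k=5,j=0): S=67.8862, K−S=74.6938, hold=72.7643 ⇒ V=74.6938 exercise | (k=5,j=1): S=90.2606, K−S=52.3194, hold=50.5487 ⇒ V=52.3194 exercise | (k=5,j=2): S=120.0093, K−S=22.5707, hold=24.4027 ⇒ V=24.4027 continue | (k=5,j=3): S=159.5628, K−S=0.0000, hold=5.4670 ⇒ V=5.4670 continue | (k=5,j=4): S=212.1526, K−S=0.0000, hold=0.0000 ⇒ V=0.0000 continue | (k=5,j=5): S=282.0752, K−S=0.0000, hold=0.0000 ⇒ V=0.0000 continue  boundary S*=90.2606
step 4: (k=4,j=0): S=78.2781, K−S=64.3019, hold=62.4463 ⇒ V=64.3019 exercise | (k=4,j=1): S=104.0775, K−S=38.5025, hold=37.7293 ⇒ V=38.5025 exercise | (k=4,j=2): S=138.3800, K−S=4.2000, hold=14.6938 ⇒ V=14.6938 continue | (k=4,j=3): S=183.9882, K−S=0.0000, hold=2.6906 ⇒ V=2.6906 continue | (k=4,j=4): S=244.6282, K−S=0.0000, hold=0.0000 ⇒ V=0.0000 continue  boundary S*=104.0775
step 3: (k=3,j=0): S=90.2606, K−S=52.3194, hold=50.5487 ⇒ V=52.3194 exercise | (k=3,j=1): S=120.0093, K−S=22.5707, hold=26.1629 ⇒ V=26.1629 continue | (k=3,j=2): S=159.5628, K−S=0.0000, hold=8.5526 ⇒ V=8.5526 continue | (k=3,j=3): S=212.1526, K−S=0.0000, hold=1.3242 ⇒ V=1.3242 continue  boundary S*=90.2606
step 2: (k=2,j=0): S=104.0775, K−S=38.5025, hold=38.5935 ⇒ V=38.5935 continue | (k=2,j=1): S=138.3800, K−S=4.2000, hold=17.0750 ⇒ V=17.0750 continue | (k=2,j=2): S=183.9882, K−S=0.0000, hold=4.8593 ⇒ V=4.8593 continue  boundary S*=-
step 1: (k=1,j=0): S=120.0093, K−S=22.5707, hold=27.3767 ⇒ V=27.3767 continue | (k=1,j=1): S=159.5628, K−S=0.0000, hold=10.7891 ⇒ V=10.7891 continue  boundary S*=-
step 0: (k=0,j=0): S=138.3800, K−S=4.2000, hold=18.7703 ⇒ V=18.7703 continue  boundary S*=-

price = 18.7703
boundary = - - - 90.2606 104.0775 90.2606 104.0775
tree:
18.7703
27.3767 10.7891
38.5935 17.0750 4.8593
52.3194 26.1629 8.5526 1.3242
64.3019 38.5025 14.6938 2.6906 0.0000
74.6938 52.3194 24.4027 5.4670 0.0000 0.0000
83.7060 64.3019 38.5025 11.1083 0.0000 0.0000 0.0000
91.5218 74.6938 52.3194 22.5707 0.0000 0.0000 0.0000 0.0000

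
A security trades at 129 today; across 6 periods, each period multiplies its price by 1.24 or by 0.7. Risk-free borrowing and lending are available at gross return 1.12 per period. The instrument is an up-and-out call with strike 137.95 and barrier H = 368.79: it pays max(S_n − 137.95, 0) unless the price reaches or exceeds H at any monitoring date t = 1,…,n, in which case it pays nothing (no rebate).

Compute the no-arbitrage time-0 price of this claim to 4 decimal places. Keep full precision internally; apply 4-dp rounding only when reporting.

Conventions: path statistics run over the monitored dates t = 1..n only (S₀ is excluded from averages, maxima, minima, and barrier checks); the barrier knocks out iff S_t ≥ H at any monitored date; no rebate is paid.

price = 21.8907

Risk-neutral up-probability p* = (R−d)/(u−d) = (1.12−0.7)/(1.24−0.7) = 0.7778; the claim prices as the p*-weighted sum of path payoffs discounted by R^6.
Enumerate all 2^6 = 64 price paths (U = up ×1.24, D = down ×0.7); each path with k up-moves has probability p*^k·(1−p*)^(6−k).
DDDDDD: M=90.3000, payoff=0.0000, prob=0.000120
UDDDDD: M=159.9600, payoff=0.0000, prob=0.000421
DUDDDD: M=111.9720, payoff=0.0000, prob=0.000421
UUDDDD: M=198.3504, payoff=0.0000, prob=0.001475
DDUDDD: M=90.3000, payoff=0.0000, prob=0.000421
UDUDDD: M=159.9600, payoff=0.0000, prob=0.001475
DUUDDD: M=138.8453, payoff=0.0000, prob=0.001475
UUUDDD: M=245.9545, payoff=0.0000, prob=0.005163
DDDUDD: M=90.3000, payoff=0.0000, prob=0.000421
UDDUDD: M=159.9600, payoff=0.0000, prob=0.001475
DUDUDD: M=111.9720, payoff=0.0000, prob=0.001475
UUDUDD: M=198.3504, payoff=0.0000, prob=0.005163
DDUUDD: M=97.1917, payoff=0.0000, prob=0.001475
UDUUDD: M=172.1681, payoff=0.0000, prob=0.005163
DUUUDD: M=172.1681, payoff=0.0000, prob=0.005163
UUUUDD: M=304.9836, payoff=11.4920, prob=0.018072
DDDDUD: M=90.3000, payoff=0.0000, prob=0.000421
UDDDUD: M=159.9600, payoff=0.0000, prob=0.001475
DUDDUD: M=111.9720, payoff=0.0000, prob=0.001475
UUDDUD: M=198.3504, payoff=0.0000, prob=0.005163
DDUDUD: M=90.3000, payoff=0.0000, prob=0.001475
UDUDUD: M=159.9600, payoff=0.0000, prob=0.005163
DUUDUD: M=138.8453, payoff=0.0000, prob=0.005163
UUUDUD: M=245.9545, payoff=11.4920, prob=0.018072
DDDUUD: M=90.3000, payoff=0.0000, prob=0.001475
UDDUUD: M=159.9600, payoff=0.0000, prob=0.005163
DUDUUD: M=120.5177, payoff=0.0000, prob=0.005163
UUDUUD: M=213.4885, payoff=11.4920, prob=0.018072
DDUUUD: M=120.5177, payoff=0.0000, prob=0.005163
UDUUUD: M=213.4885, payoff=11.4920, prob=0.018072
DUUUUD: M=213.4885, payoff=11.4920, prob=0.018072
UUUUUD: M=378.1796, payoff=0.0000, prob=0.063251
DDDDDU: M=90.3000, payoff=0.0000, prob=0.000421
UDDDDU: M=159.9600, payoff=0.0000, prob=0.001475
DUDDDU: M=111.9720, payoff=0.0000, prob=0.001475
UUDDDU: M=198.3504, payoff=0.0000, prob=0.005163
DDUDDU: M=90.3000, payoff=0.0000, prob=0.001475
UDUDDU: M=159.9600, payoff=0.0000, prob=0.005163
DUUDDU: M=138.8453, payoff=0.0000, prob=0.005163
UUUDDU: M=245.9545, payoff=11.4920, prob=0.018072
DDDUDU: M=90.3000, payoff=0.0000, prob=0.001475
UDDUDU: M=159.9600, payoff=0.0000, prob=0.005163
DUDUDU: M=111.9720, payoff=0.0000, prob=0.005163
UUDUDU: M=198.3504, payoff=11.4920, prob=0.018072
DDUUDU: M=97.1917, payoff=0.0000, prob=0.005163
UDUUDU: M=172.1681, payoff=11.4920, prob=0.018072
DUUUDU: M=172.1681, payoff=11.4920, prob=0.018072
UUUUDU: M=304.9836, payoff=126.7757, prob=0.063251
DDDDUU: M=90.3000, payoff=0.0000, prob=0.001475
UDDDUU: M=159.9600, payoff=0.0000, prob=0.005163
DUDDUU: M=111.9720, payoff=0.0000, prob=0.005163
UUDDUU: M=198.3504, payoff=11.4920, prob=0.018072
DDUDUU: M=90.3000, payoff=0.0000, prob=0.005163
UDUDUU: M=159.9600, payoff=11.4920, prob=0.018072
DUUDUU: M=149.4420, payoff=11.4920, prob=0.018072
UUUDUU: M=264.7257, payoff=126.7757, prob=0.063251
DDDUUU: M=90.3000, payoff=0.0000, prob=0.005163
UDDUUU: M=159.9600, payoff=11.4920, prob=0.018072
DUDUUU: M=149.4420, payoff=11.4920, prob=0.018072
UUDUUU: M=264.7257, payoff=126.7757, prob=0.063251
DDUUUU: M=149.4420, payoff=11.4920, prob=0.018072
UDUUUU: M=264.7257, payoff=126.7757, prob=0.063251
DUUUUU: M=264.7257, payoff=126.7757, prob=0.063251
UUUUUU: M=468.9427, payoff=0.0000, prob=0.221377
Price = Σ prob·payoff / R^6 = 43.208427 / 1.973823 = 21.8907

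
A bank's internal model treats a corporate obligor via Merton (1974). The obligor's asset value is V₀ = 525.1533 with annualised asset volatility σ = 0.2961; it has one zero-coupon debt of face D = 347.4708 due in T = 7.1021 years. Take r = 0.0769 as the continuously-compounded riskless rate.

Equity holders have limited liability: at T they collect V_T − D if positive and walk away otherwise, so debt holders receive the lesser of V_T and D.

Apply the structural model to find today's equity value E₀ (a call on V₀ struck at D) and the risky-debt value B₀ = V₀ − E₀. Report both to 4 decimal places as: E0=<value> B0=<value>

E0=337.1337 B0=188.0196

Work the structural quantities from V₀ = 525.1533 against face 347.4708:
d₁ = [ln(V₀/D) + (r + σ²/2)T] / (σ√T)
   = [ln(525.1533/347.4708) + (0.0769 + 0.5·0.2961²)·7.1021] / (0.2961·√7.1021)
   = [0.413010 + 0.857491] / 0.789100 = 1.610063
d₂ = d₁ − σ√T = 1.610063 − 0.789100 = 0.820964
N(d₁) = 0.946308,  N(d₂) = 0.794167,  e^(−rT) = 0.579174
E₀ = V₀·N(d₁) − D·e^(−rT)·N(d₂)
   = 525.1533·0.946308 − 347.4708·0.579174·0.794167 = 337.133743
B₀ = V₀ − E₀ = 525.1533 − 337.133743 = 188.019557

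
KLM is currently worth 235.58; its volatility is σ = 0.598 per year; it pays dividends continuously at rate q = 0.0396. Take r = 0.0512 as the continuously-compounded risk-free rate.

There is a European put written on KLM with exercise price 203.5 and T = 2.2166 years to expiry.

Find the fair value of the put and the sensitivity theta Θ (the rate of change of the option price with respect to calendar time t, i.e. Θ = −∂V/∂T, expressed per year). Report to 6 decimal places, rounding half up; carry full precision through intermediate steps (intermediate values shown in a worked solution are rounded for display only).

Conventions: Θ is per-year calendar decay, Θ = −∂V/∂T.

price = 52.449650
Θ = -10.760465

σ√T = 0.598·√2.2166 = 0.890317
d₁ = (ln(S/K) + (r−q+σ²/2)T) / (σ√T) = (ln(235.58/203.5) + (0.0512−0.0396+0.598²/2)·2.2166) / 0.890317 = (0.146385 + 0.422045) / 0.890317 = 0.638457
d₂ = d₁ − σ√T = 0.638457 − 0.890317 = -0.251860
e^{−rT} = 0.892713
e^{−qT} = 0.915965
N(−d₁) = 0.261588,  N(−d₂) = 0.599425
Put price V = K·e^{−rT}·N(−d₂) − S·e^{−qT}·N(−d₁) = 108.895893 − 56.446244 = 52.449650
φ(d₁) = (1/√(2π))·e^{−d₁²/2} = 0.325383
Θ = −S·e^{−qT}·φ(d₁)·σ/(2√T) − q·S·e^{−qT}·N(−d₁) + r·K·e^{−rT}·N(−d₂) = −14.100663 − 2.235271 + 5.575470 = -10.760465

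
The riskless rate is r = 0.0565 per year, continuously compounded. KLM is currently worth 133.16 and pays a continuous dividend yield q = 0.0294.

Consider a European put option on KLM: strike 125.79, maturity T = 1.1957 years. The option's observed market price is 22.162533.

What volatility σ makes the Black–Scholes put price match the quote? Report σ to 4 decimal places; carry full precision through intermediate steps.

sigma = 0.5157

At σ = 0.5157 the Black–Scholes value reproduces the quote:
σ√T = 0.5157·√1.1957 = 0.563908
d₁ = (ln(S/K) + (r−q+σ²/2)T) / (σ√T) = (ln(133.16/125.79) + (0.0565−0.0294+0.5157²/2)·1.1957) / 0.563908 = (0.056938 + 0.191400) / 0.563908 = 0.440386
d₂ = d₁ − σ√T = 0.440386 − 0.563908 = -0.123522
e^{−rT} = 0.934674
e^{−qT} = 0.965457
N(−d₁) = 0.329829,  N(−d₂) = 0.549153
V = K·e^{−rT}·N(−d₂) − S·e^{−qT}·N(−d₁) = 64.565414 − 42.402881 = 22.162533 (the quoted price), and the Black–Scholes price is strictly increasing in σ, so σ is unique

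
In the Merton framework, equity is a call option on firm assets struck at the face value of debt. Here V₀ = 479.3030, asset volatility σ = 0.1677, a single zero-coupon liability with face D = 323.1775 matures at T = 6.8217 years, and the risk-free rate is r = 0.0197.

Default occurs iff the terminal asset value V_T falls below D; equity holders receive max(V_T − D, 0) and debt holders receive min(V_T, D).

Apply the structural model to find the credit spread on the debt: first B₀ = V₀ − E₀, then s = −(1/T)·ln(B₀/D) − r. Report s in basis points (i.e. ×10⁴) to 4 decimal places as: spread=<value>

spread=46.2610

Equity is a call on the firm's assets struck at D = 323.1775:
d₁ = [ln(V₀/D) + (r + σ²/2)T] / (σ√T)
   = [ln(479.3030/323.1775) + (0.0197 + 0.5·0.1677²)·6.8217] / (0.1677·√6.8217)
   = [0.394131 + 0.230312] / 0.438005 = 1.425652
d₂ = d₁ − σ√T = 1.425652 − 0.438005 = 0.987647
N(d₁) = 0.923016,  N(d₂) = 0.838337,  e^(−rT) = 0.874251
E₀ = V₀·N(d₁) − D·e^(−rT)·N(d₂)
   = 479.3030·0.923016 − 323.1775·0.874251·0.838337 = 205.541766
B₀ = V₀ − E₀ = 479.3030 − 205.541766 = 273.761234
spread = −(1/T)·ln(B₀/D) − r = −(1/6.8217)·ln(273.761234/323.1775) − 0.0197 = 0.00462610
in basis points: 0.00462610 × 10⁴ = 46.2610 bp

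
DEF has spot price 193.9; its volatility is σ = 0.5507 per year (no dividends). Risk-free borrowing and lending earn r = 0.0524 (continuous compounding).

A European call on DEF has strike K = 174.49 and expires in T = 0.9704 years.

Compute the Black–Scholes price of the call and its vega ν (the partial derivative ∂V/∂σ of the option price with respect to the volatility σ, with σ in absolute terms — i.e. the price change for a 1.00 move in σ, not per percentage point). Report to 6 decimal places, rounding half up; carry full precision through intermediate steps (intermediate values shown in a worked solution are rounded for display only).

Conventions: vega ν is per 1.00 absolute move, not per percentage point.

price = 54.029177
ν = 65.164405

σ√T = 0.5507·√0.9704 = 0.542488
d₁ = (ln(S/K) + (r+σ²/2)T) / (σ√T) = (ln(193.9/174.49) + (0.0524+0.5507²/2)·0.9704) / 0.542488 = (0.105475 + 0.197996) / 0.542488 = 0.559405
d₂ = d₁ − σ√T = 0.559405 − 0.542488 = 0.016917
e^{−rT} = 0.950422
N(d₁) = 0.712057,  N(d₂) = 0.506749
Call price V = S·N(d₁) − K·e^{−rT}·N(d₂) = 138.067939 − 84.038762 = 54.029177
φ(d₁) = (1/√(2π))·e^{−d₁²/2} = 0.341159
ν = S·φ(d₁)·√T = 65.164405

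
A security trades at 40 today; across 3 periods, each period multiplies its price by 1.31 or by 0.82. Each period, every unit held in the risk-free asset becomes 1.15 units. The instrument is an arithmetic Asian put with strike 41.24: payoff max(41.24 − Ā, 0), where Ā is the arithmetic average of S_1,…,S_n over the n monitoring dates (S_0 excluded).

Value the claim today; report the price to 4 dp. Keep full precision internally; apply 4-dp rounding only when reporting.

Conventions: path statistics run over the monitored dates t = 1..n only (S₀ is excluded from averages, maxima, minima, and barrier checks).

price = 0.9735

Risk-neutral up-probability p* = (R−d)/(u−d) = (1.15−0.82)/(1.31−0.82) = 0.6735; the claim prices as the p*-weighted sum of path payoffs discounted by R^3.
Enumerate all 2^3 = 8 price paths (U = up ×1.31, D = down ×0.82); each path with k up-moves has probability p*^k·(1−p*)^(3−k).
DDD: Ā=27.2502, payoff=13.9898, prob=0.034815
UDD: Ā=43.5339, payoff=0.0000, prob=0.071807
DUD: Ā=37.0006, payoff=4.2394, prob=0.071807
UUD: Ā=59.1107, payoff=0.0000, prob=0.148102
DDU: Ā=31.6433, payoff=9.5967, prob=0.071807
UDU: Ā=50.5520, payoff=0.0000, prob=0.148102
DUU: Ā=44.0187, payoff=0.0000, prob=0.148102
UUU: Ā=70.3225, payoff=0.0000, prob=0.305459
Price = Σ prob·payoff / R^3 = 1.480590 / 1.520875 = 0.9735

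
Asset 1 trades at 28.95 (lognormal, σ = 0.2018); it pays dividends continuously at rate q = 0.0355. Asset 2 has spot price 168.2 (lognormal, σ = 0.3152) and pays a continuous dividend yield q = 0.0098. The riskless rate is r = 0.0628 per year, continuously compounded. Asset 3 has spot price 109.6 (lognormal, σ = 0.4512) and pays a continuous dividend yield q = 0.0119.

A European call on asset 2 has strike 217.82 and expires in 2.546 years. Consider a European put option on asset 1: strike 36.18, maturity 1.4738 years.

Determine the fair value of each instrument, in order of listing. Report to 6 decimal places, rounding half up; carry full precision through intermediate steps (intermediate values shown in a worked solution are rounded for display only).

price(asset 2 call K=217.82) = 24.944847
price(asset 1 put K=36.18) = 6.477586

[asset 2 call K=217.82]
σ√T = 0.3152·√2.546 = 0.502939
d₁ = (ln(S/K) + (r−q+σ²/2)T) / (σ√T) = (ln(168.2/217.82) + (0.0628−0.0098+0.3152²/2)·2.546) / 0.502939 = (-0.258515 + 0.261412) / 0.502939 = 0.005759
d₂ = d₁ − σ√T = 0.005759 − 0.502939 = -0.497180
e^{−rT} = 0.852239
e^{−qT} = 0.975358
N(d₁) = 0.502298,  N(d₂) = 0.309531
price = S·e^{−qT}·N(d₁) − K·e^{−rT}·N(d₂) = 82.404536 − 57.459689 = 24.944847
[asset 1 put K=36.18]
σ√T = 0.2018·√1.4738 = 0.244986
d₁ = (ln(S/K) + (r−q+σ²/2)T) / (σ√T) = (ln(28.95/36.18) + (0.0628−0.0355+0.2018²/2)·1.4738) / 0.244986 = (-0.222936 + 0.070244) / 0.244986 = -0.623272
d₂ = d₁ − σ√T = -0.623272 − 0.244986 = -0.868257
e^{−rT} = 0.911599
e^{−qT} = 0.949025
N(−d₁) = 0.733447,  N(−d₂) = 0.807373
price = K·e^{−rT}·N(−d₂) − S·e^{−qT}·N(−d₁) = 26.628516 − 20.150930 = 6.477586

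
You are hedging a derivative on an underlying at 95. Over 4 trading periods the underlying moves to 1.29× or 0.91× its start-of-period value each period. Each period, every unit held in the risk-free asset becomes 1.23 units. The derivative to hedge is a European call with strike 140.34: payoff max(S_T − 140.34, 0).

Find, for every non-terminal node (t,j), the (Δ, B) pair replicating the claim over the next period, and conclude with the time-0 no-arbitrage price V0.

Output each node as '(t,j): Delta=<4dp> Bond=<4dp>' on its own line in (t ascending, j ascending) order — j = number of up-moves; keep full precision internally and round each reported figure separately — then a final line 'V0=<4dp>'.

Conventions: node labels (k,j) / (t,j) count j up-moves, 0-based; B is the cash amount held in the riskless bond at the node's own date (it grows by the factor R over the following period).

(0,0): Delta=0.9151 Bond=-52.5150
(1,0): Delta=0.6455 Bond=-41.2867
(1,1): Delta=0.9508 Bond=-68.9634
(2,0): Delta=0.0000 Bond=0.0000
(2,1): Delta=0.7309 Bond=-60.3044
(2,2): Delta=0.9799 Bond=-89.4226
(3,0): Delta=0.0000 Bond=0.0000
(3,1): Delta=0.0000 Bond=0.0000
(3,2): Delta=0.8276 Bond=-88.0821
(3,3): Delta=1.0000 Bond=-114.0976
V0=34.4211

Arbitrage-free pricing uses the up-move probability p* = (R−d)/(u−d) = 0.8421, discounting each step at R = 1.23.
Terminal payoffs: V(4,0)=0.0000, V(4,1)=0.0000, V(4,2)=0.0000, V(4,3)=45.2413, V(4,4)=122.7367
Node (3,0) S=71.5892: V=(p*·0.0000+(1−p*)·0.0000)/1.23=0.0000; Δ=(0.0000−0.0000)/(92.3501−65.1462)=0.0000; B=V−Δ·S=0.0000
Node (3,1) S=101.4837: V=(p*·0.0000+(1−p*)·0.0000)/1.23=0.0000; Δ=(0.0000−0.0000)/(130.9139−92.3501)=0.0000; B=V−Δ·S=0.0000
Node (3,2) S=143.8614: V=(p*·45.2413+(1−p*)·0.0000)/1.23=30.9739; Δ=(45.2413−0.0000)/(185.5813−130.9139)=0.8276; B=V−Δ·S=-88.0821
Node (3,3) S=203.9355: V=(p*·122.7367+(1−p*)·45.2413)/1.23=89.8379; Δ=(122.7367−45.2413)/(263.0767−185.5813)=1.0000; B=V−Δ·S=-114.0976
Node (2,0) S=78.6695: V=(p*·0.0000+(1−p*)·0.0000)/1.23=0.0000; Δ=(0.0000−0.0000)/(101.4837−71.5892)=0.0000; B=V−Δ·S=0.0000
Node (2,1) S=111.5205: V=(p*·30.9739+(1−p*)·0.0000)/1.23=21.2059; Δ=(30.9739−0.0000)/(143.8614−101.4837)=0.7309; B=V−Δ·S=-60.3044
Node (2,2) S=158.0895: V=(p*·89.8379+(1−p*)·30.9739)/1.23=65.4826; Δ=(89.8379−30.9739)/(203.9355−143.8614)=0.9799; B=V−Δ·S=-89.4226
Node (1,0) S=86.4500: V=(p*·21.2059+(1−p*)·0.0000)/1.23=14.5184; Δ=(21.2059−0.0000)/(111.5205−78.6695)=0.6455; B=V−Δ·S=-41.2867
Node (1,1) S=122.5500: V=(p*·65.4826+(1−p*)·21.2059)/1.23=47.5541; Δ=(65.4826−21.2059)/(158.0895−111.5205)=0.9508; B=V−Δ·S=-68.9634
Node (0,0) S=95.0000: V=(p*·47.5541+(1−p*)·14.5184)/1.23=34.4211; Δ=(47.5541−14.5184)/(122.5500−86.4500)=0.9151; B=V−Δ·S=-52.5150
Sanity check at the root: Δ(0,0)·S0 + B(0,0) reproduces V0 = 34.4211.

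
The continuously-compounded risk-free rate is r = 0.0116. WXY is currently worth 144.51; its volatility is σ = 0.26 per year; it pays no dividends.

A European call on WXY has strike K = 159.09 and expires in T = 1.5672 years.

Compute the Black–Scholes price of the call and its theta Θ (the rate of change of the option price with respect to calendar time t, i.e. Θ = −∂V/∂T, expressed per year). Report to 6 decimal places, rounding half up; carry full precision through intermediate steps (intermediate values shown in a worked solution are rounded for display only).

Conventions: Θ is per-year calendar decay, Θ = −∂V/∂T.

price = 14.131963
Θ = -6.592103

σ√T = 0.26·√1.5672 = 0.325488
d₁ = (ln(S/K) + (r+σ²/2)T) / (σ√T) = (ln(144.51/159.09) + (0.0116+0.26²/2)·1.5672) / 0.325488 = (-0.096121 + 0.071151) / 0.325488 = -0.076717
d₂ = d₁ − σ√T = -0.076717 − 0.325488 = -0.402205
e^{−rT} = 0.981985
N(d₁) = 0.469424,  N(d₂) = 0.343766
Call price V = S·N(d₁) − K·e^{−rT}·N(d₂) = 67.836512 − 53.704550 = 14.131963
φ(d₁) = (1/√(2π))·e^{−d₁²/2} = 0.397770
Θ = −S·φ(d₁)·σ/(2√T) − r·K·e^{−rT}·N(d₂) = −5.969131 − 0.622973 = -6.592103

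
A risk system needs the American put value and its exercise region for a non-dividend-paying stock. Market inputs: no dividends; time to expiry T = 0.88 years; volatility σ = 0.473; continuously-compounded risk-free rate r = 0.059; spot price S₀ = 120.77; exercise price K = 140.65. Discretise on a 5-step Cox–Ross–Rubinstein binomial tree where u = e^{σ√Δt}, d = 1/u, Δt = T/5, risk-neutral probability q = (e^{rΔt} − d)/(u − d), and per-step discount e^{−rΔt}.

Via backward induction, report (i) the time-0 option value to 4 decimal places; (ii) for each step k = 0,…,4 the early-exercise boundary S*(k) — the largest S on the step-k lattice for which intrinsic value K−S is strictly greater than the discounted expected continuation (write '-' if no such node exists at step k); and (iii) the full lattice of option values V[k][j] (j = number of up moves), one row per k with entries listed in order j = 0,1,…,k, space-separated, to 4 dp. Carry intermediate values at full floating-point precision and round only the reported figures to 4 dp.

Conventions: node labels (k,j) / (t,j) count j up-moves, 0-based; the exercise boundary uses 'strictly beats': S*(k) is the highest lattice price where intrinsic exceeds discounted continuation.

Δt=0.17600, u=1.21949, d=0.82001, q=0.47668, disc=e^(-rΔt)=0.98967
k=5 terminal: V=max(K-S,0) → 95.8721 74.0580 41.6170 0.0000 0.0000 0.0000
k=4: j=0 S=54.6063 intr=86.0437 cont=84.5907 V=86.0437[EX]; j=1 S=81.2084 intr=59.4416 cont=57.9887 V=59.4416[EX]; j=2 S=120.7700 intr=19.8800 cont=21.5539 V=21.5539[hold]; j=3 S=179.6045 intr=0.0000 cont=0.0000 V=0.0000[hold]; j=4 S=267.1009 intr=0.0000 cont=0.0000 V=0.0000[hold]  S*(4)=81.2084
k=3: j=0 S=66.5920 intr=74.0580 cont=72.6051 V=74.0580[EX]; j=1 S=99.0330 intr=41.6170 cont=40.9537 V=41.6170[EX]; j=2 S=147.2781 intr=0.0000 cont=11.1630 V=11.1630[hold]; j=3 S=219.0263 intr=0.0000 cont=0.0000 V=0.0000[hold]  S*(3)=99.0330
k=2: j=0 S=81.2084 intr=59.4416 cont=57.9887 V=59.4416[EX]; j=1 S=120.7700 intr=19.8800 cont=26.8201 V=26.8201[hold]; j=2 S=179.6045 intr=0.0000 cont=5.7814 V=5.7814[hold]  S*(2)=81.2084
k=1: j=0 S=99.0330 intr=41.6170 cont=43.4381 V=43.4381[hold]; j=1 S=147.2781 intr=0.0000 cont=16.6179 V=16.6179[hold]  S*(1)=-
k=0: j=0 S=120.7700 intr=19.8800 cont=30.3367 V=30.3367[hold]  S*(0)=-

price = 30.3367
boundary = - - 81.2084 99.0330 81.2084
tree:
30.3367
43.4381 16.6179
59.4416 26.8201 5.7814
74.0580 41.6170 11.1630 0.0000
86.0437 59.4416 21.5539 0.0000 0.0000
95.8721 74.0580 41.6170 0.0000 0.0000 0.0000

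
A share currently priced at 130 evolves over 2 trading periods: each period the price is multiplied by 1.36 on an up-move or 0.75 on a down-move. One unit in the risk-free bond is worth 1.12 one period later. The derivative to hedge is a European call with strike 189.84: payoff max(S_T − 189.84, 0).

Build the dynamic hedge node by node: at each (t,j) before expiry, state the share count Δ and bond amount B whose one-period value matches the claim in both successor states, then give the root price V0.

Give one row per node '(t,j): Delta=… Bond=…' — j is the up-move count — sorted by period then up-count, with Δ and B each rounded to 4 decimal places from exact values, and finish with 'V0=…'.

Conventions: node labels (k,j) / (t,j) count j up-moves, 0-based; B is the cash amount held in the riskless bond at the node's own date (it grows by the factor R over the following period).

Since d<R<u, set p* = (R−d)/(u−d) = 0.6066; price each node as the discounted p*-expectation of its children.
Terminal payoffs: V(2,0)=0.0000, V(2,1)=0.0000, V(2,2)=50.6080
Node (1,0) S=97.5000: V=(p*·0.0000+(1−p*)·0.0000)/1.12=0.0000; Δ=(0.0000−0.0000)/(132.6000−73.1250)=0.0000; B=V−Δ·S=0.0000
Node (1,1) S=176.8000: V=(p*·50.6080+(1−p*)·0.0000)/1.12=27.4077; Δ=(50.6080−0.0000)/(240.4480−132.6000)=0.4693; B=V−Δ·S=-55.5562
Node (0,0) S=130.0000: V=(p*·27.4077+(1−p*)·0.0000)/1.12=14.8432; Δ=(27.4077−0.0000)/(176.8000−97.5000)=0.3456; B=V−Δ·S=-30.0875
Check: Δ(0,0)·S0 + B(0,0) = 14.8432 = V0.

(0,0): Delta=0.3456 Bond=-30.0875
(1,0): Delta=0.0000 Bond=0.0000
(1,1): Delta=0.4693 Bond=-55.5562
V0=14.8432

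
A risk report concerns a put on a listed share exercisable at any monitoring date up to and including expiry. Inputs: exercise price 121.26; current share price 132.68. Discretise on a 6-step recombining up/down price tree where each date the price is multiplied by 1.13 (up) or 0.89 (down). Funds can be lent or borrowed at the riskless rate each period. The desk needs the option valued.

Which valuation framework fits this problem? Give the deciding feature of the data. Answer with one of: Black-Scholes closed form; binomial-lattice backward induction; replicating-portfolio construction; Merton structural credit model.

Key observation: early exercise of the strike-121.26 put must be checked at each of the 6 dates (spot 132.68), which forces a node-by-node comparison of intrinsic and continuation value backward from expiry.

framework: binomial-lattice backward induction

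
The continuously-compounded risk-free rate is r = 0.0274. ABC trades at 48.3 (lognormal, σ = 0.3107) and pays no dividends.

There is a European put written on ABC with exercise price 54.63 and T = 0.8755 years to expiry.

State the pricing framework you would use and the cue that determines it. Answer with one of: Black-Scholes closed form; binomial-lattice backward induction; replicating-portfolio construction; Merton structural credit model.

Key observation: the strike-54.63 put on ABC is European-exercise on a continuously-modelled lognormal underlying, so its value is a single closed-form evaluation.

framework: Black-Scholes closed form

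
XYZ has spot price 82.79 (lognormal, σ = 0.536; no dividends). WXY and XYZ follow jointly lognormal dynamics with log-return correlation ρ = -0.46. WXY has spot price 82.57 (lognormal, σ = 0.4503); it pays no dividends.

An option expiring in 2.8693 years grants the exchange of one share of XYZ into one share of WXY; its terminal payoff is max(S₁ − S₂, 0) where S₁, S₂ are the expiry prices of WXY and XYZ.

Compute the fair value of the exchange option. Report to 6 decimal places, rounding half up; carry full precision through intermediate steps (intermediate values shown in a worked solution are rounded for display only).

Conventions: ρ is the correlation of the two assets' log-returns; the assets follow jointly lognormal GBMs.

exchange price = 43.314916

σ_eff = √(σ₁² + σ₂² − 2ρσ₁σ₂) = √(0.4503² + 0.536² − 2·-0.46·0.4503·0.536) = 0.843871
d₁ = (ln(S₁/S₂) + (q₂ − q₁ + σ_eff²/2)T) / (σ_eff√T) = (ln(82.57/82.79) + (0.0 − 0.0 + 0.356059)·2.8693) / 1.429434 = 0.712855
d₂ = d₁ − σ_eff√T = 0.712855 − 1.429434 = -0.716578
N(d₁) = 0.762032,  N(d₂) = 0.236817
V = S₁·e^{−q₁T}·N(d₁) − S₂·e^{−q₂T}·N(d₂) = 62.921011 − 19.606095 = 43.314916
Key observation: pricing in XYZ-units makes this a unit-strike call on the ratio S₁/S₂ — the risk-free rate cancels and cannot affect the value.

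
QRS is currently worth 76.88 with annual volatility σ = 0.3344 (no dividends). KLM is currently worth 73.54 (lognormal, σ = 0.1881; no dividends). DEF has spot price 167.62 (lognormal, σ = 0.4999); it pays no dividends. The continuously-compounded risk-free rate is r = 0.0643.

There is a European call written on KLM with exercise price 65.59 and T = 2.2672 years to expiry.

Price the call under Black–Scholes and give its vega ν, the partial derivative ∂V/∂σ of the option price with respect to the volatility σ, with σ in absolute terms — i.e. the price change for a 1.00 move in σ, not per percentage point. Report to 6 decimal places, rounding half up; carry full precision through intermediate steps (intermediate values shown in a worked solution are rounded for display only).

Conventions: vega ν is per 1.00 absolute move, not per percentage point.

σ√T = 0.1881·√2.2672 = 0.283226
d₁ = (ln(S/K) + (r+σ²/2)T) / (σ√T) = (ln(73.54/65.59) + (0.0643+0.1881²/2)·2.2672) / 0.283226 = (0.114406 + 0.185890) / 0.283226 = 1.060268
d₂ = d₁ − σ√T = 1.060268 − 0.283226 = 0.777041
e^{−rT} = 0.864347
N(d₁) = 0.855489,  N(d₂) = 0.781433
Call price V = S·N(d₁) − K·e^{−rT}·N(d₂) = 62.912630 − 44.301395 = 18.611236
φ(d₁) = (1/√(2π))·e^{−d₁²/2} = 0.227405
ν = S·φ(d₁)·√T = 25.180754

price = 18.611236
ν = 25.180754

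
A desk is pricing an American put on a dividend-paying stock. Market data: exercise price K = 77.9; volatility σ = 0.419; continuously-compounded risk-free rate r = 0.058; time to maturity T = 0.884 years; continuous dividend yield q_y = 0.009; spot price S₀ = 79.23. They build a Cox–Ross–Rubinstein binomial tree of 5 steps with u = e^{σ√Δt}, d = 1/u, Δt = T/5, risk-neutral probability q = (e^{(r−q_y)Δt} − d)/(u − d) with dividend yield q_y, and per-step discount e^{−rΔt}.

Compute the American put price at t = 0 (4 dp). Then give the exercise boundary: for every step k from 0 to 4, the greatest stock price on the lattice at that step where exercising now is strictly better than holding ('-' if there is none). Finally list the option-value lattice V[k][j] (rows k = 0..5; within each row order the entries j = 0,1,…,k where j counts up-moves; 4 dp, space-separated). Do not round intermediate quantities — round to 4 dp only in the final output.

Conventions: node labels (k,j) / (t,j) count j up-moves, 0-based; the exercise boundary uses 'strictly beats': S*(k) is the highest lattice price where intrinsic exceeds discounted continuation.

price = 10.6577
boundary = - - - 46.7034 55.7009
tree:
10.6577
15.8835 5.2392
22.8004 8.7500 1.5580
31.1966 14.2165 3.0306 0.0000
38.7407 22.1991 5.8954 0.0000 0.0000
45.0662 31.1966 11.4682 0.0000 0.0000 0.0000

Δt=0.17680, u=1.19265, d=0.83847, q=0.48063, disc=e^(-rΔt)=0.98980
k=5 terminal: V=max(K-S,0) → 45.0662 31.1966 11.4682 0.0000 0.0000 0.0000
k=4: j=0 S=39.1593 intr=38.7407 cont=38.0082 V=38.7407[EX]; j=1 S=55.7009 intr=22.1991 cont=21.4929 V=22.1991[EX]; j=2 S=79.2300 intr=0.0000 cont=5.8954 V=5.8954[hold]; j=3 S=112.6982 intr=0.0000 cont=0.0000 V=0.0000[hold]; j=4 S=160.3041 intr=0.0000 cont=0.0000 V=0.0000[hold]  S*(4)=55.7009
k=3: j=0 S=46.7034 intr=31.1966 cont=30.4761 V=31.1966[EX]; j=1 S=66.4318 intr=11.4682 cont=14.2165 V=14.2165[hold]; j=2 S=94.4938 intr=0.0000 cont=3.0306 V=3.0306[hold]; j=3 S=134.4098 intr=0.0000 cont=0.0000 V=0.0000[hold]  S*(3)=46.7034
k=2: j=0 S=55.7009 intr=22.1991 cont=22.8004 V=22.8004[hold]; j=1 S=79.2300 intr=0.0000 cont=8.7500 V=8.7500[hold]; j=2 S=112.6982 intr=0.0000 cont=1.5580 V=1.5580[hold]  S*(2)=-
k=1: j=0 S=66.4318 intr=11.4682 cont=15.8835 V=15.8835[hold]; j=1 S=94.4938 intr=0.0000 cont=5.2392 V=5.2392[hold]  S*(1)=-
k=0: j=0 S=79.2300 intr=0.0000 cont=10.6577 V=10.6577[hold]  S*(0)=-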